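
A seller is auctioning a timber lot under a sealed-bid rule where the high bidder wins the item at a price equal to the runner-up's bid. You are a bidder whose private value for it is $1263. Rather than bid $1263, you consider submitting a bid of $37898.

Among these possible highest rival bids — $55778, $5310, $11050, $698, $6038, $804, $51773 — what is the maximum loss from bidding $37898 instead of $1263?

$55778: same outcome either way → loss $0.
$5310: truthful gives $0, deviation gives −$4047 → loss $4047.
$11050: truthful gives $0, deviation gives −$9787 → loss $9787.
$698: same outcome either way → loss $0.
$6038: truthful gives $0, deviation gives −$4775 → loss $4775.
$804: same outcome either way → loss $0.
$51773: same outcome either way → loss $0.
Maximum loss: $9787.

$9787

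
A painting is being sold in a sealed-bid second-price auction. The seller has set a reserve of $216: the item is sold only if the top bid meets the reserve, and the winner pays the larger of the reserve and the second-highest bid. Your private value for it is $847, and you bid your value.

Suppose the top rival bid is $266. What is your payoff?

Your bid $847 is the highest and exceeds the reserve.
Price = max(second-highest bid, reserve) = max($266, $216) = $266.
Payoff = $847 − $266 = $581.

$581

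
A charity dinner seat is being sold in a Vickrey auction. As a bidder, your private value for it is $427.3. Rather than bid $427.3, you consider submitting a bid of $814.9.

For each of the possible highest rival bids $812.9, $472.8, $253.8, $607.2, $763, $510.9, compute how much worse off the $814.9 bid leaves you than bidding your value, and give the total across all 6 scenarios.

The deviation costs you only when the competing bid falls strictly between $427.3 and $814.9; elsewhere both bids give the same outcome.
$812.9: truthful payoff $0, deviation payoff −$385.6 → loss $385.6.
$472.8: truthful payoff $0, deviation payoff −$45.5 → loss $45.5.
$253.8: outcomes coincide → loss $0.
$607.2: truthful payoff $0, deviation payoff −$179.9 → loss $179.9.
$763: truthful payoff $0, deviation payoff −$335.7 → loss $335.7.
$510.9: truthful payoff $0, deviation payoff −$83.6 → loss $83.6.
Total loss = $385.6 + $45.5 + $179.9 + $335.7 + $83.6 = $1030.3.

$1030.3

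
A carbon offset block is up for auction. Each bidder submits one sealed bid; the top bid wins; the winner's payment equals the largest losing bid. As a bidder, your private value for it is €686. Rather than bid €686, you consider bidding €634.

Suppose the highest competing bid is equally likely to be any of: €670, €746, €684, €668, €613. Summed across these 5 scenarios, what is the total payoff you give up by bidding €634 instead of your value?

€36

The deviation costs you only when the competing bid falls strictly between €634 and €686; elsewhere both bids give the same outcome.
€670: truthful payoff €16, deviation payoff €0 → loss €16.
€746: outcomes coincide → loss €0.
€684: truthful payoff €2, deviation payoff €0 → loss €2.
€668: truthful payoff €18, deviation payoff €0 → loss €18.
€613: outcomes coincide → loss €0.
Total loss = €16 + €2 + €18 = €36.
Because the price is fixed by the runner-up's bid, deviating from your value can only change a good outcome into a bad one — never the reverse.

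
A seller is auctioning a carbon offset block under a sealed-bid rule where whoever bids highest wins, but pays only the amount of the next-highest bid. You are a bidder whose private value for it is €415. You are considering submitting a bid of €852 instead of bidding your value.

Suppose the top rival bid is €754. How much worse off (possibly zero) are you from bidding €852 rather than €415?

€339

Bidding your value €415: you lose (since €415 < €754). Payoff €0.
Bidding €852: you win and pay €754. Payoff €415 − €754 = −€339.
The competing bid €754 lies between your value and your inflated bid, so overbidding wins an item priced above your value.
Loss from deviating = €0 − (−€339) = €339.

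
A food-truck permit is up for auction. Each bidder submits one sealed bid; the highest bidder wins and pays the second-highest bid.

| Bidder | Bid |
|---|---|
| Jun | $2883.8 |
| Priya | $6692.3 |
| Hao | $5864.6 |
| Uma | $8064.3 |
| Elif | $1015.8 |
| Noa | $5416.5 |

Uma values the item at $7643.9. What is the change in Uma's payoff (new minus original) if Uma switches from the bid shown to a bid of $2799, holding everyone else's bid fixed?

The highest bid among the other bidders is $6692.3; Uma's bid doesn't change that.
Original bid $8064.3: Uma is highest, pays the top rival bid $6692.3; payoff $7643.9 − $6692.3 = $951.6.
Alternative bid $2799: Uma is not highest (top rival bid is $6692.3); payoff $0.
Change in payoff = $0 − ($951.6) = −$951.6.

−$951.6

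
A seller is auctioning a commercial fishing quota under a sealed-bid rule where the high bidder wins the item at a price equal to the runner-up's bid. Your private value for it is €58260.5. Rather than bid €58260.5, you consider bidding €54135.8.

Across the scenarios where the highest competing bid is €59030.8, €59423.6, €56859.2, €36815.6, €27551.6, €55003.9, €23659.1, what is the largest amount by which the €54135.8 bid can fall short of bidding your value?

€3256.6

€59030.8: same outcome either way → loss €0.
€59423.6: same outcome either way → loss €0.
€56859.2: truthful gives €1401.3, deviation gives €0 → loss €1401.3.
€36815.6: same outcome either way → loss €0.
€27551.6: same outcome either way → loss €0.
€55003.9: truthful gives €3256.6, deviation gives €0 → loss €3256.6.
€23659.1: same outcome either way → loss €0.
Maximum loss: €3256.6.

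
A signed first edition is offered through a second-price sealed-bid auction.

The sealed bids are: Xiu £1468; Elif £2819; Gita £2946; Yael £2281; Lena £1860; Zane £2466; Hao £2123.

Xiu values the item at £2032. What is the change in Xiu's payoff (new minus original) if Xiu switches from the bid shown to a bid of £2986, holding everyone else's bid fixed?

The highest bid among the other bidders is £2946; Xiu's bid doesn't change that.
Original bid £1468: Xiu is not highest (top rival bid is £2946); payoff £0.
Alternative bid £2986: Xiu is highest, pays the top rival bid £2946; payoff £2032 − £2946 = −£914.
Change in payoff = −£914 − (£0) = −£914.

−£914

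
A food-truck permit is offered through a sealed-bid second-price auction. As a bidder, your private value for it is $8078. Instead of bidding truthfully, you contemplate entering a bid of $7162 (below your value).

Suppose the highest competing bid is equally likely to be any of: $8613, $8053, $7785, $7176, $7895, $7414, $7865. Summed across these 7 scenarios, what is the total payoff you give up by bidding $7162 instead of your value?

$2280

The deviation costs you only when the competing bid falls strictly between $7162 and $8078; elsewhere both bids give the same outcome.
$8613: outcomes coincide → loss $0.
$8053: truthful payoff $25, deviation payoff $0 → loss $25.
$7785: truthful payoff $293, deviation payoff $0 → loss $293.
$7176: truthful payoff $902, deviation payoff $0 → loss $902.
$7895: truthful payoff $183, deviation payoff $0 → loss $183.
$7414: truthful payoff $664, deviation payoff $0 → loss $664.
$7865: truthful payoff $213, deviation payoff $0 → loss $213.
Total loss = $25 + $293 + $902 + $183 + $664 + $213 = $2280.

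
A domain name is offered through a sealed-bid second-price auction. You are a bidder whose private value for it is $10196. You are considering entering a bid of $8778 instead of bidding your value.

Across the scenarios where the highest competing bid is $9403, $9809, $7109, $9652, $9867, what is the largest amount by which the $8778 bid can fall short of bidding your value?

$9403: truthful gives $793, deviation gives $0 → loss $793.
$9809: truthful gives $387, deviation gives $0 → loss $387.
$7109: same outcome either way → loss $0.
$9652: truthful gives $544, deviation gives $0 → loss $544.
$9867: truthful gives $329, deviation gives $0 → loss $329.
Maximum loss: $793.

$793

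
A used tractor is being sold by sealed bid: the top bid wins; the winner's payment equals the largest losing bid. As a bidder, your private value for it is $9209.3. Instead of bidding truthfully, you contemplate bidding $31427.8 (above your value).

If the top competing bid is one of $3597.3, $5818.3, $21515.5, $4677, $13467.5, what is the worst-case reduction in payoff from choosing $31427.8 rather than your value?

$12306.2

$3597.3: same outcome either way → loss $0.
$5818.3: same outcome either way → loss $0.
$21515.5: truthful gives $0, deviation gives −$12306.2 → loss $12306.2.
$4677: same outcome either way → loss $0.
$13467.5: truthful gives $0, deviation gives −$4258.2 → loss $4258.2.
Maximum loss: $12306.2.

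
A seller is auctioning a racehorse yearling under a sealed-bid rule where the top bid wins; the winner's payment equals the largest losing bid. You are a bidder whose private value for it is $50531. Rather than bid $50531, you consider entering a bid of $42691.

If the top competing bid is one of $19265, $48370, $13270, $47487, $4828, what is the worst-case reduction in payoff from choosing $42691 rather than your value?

$19265: same outcome either way → loss $0.
$48370: truthful gives $2161, deviation gives $0 → loss $2161.
$13270: same outcome either way → loss $0.
$47487: truthful gives $3044, deviation gives $0 → loss $3044.
$4828: same outcome either way → loss $0.
Maximum loss: $3044.

$3044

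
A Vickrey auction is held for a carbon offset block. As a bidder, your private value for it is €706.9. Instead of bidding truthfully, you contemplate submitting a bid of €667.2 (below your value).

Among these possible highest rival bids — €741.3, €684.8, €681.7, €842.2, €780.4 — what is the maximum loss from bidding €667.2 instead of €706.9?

€741.3: same outcome either way → loss €0.
€684.8: truthful gives €22.1, deviation gives €0 → loss €22.1.
€681.7: truthful gives €25.2, deviation gives €0 → loss €25.2.
€842.2: same outcome either way → loss €0.
€780.4: same outcome either way → loss €0.
Maximum loss: €25.2.

€25.2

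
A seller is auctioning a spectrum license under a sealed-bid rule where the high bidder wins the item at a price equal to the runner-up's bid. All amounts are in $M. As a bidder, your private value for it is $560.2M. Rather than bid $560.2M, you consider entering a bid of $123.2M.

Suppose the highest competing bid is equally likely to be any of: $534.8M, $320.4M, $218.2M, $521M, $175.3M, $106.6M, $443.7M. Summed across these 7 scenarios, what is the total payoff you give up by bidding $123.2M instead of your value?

The deviation costs you only when the competing bid falls strictly between $123.2M and $560.2M; elsewhere both bids give the same outcome.
$534.8M: truthful payoff $25.4M, deviation payoff $0M → loss $25.4M.
$320.4M: truthful payoff $239.8M, deviation payoff $0M → loss $239.8M.
$218.2M: truthful payoff $342M, deviation payoff $0M → loss $342M.
$521M: truthful payoff $39.2M, deviation payoff $0M → loss $39.2M.
$175.3M: truthful payoff $384.9M, deviation payoff $0M → loss $384.9M.
$106.6M: outcomes coincide → loss $0M.
$443.7M: truthful payoff $116.5M, deviation payoff $0M → loss $116.5M.
Total loss = $25.4M + $239.8M + $342M + $39.2M + $384.9M + $116.5M = $1147.8M.

$1147.8M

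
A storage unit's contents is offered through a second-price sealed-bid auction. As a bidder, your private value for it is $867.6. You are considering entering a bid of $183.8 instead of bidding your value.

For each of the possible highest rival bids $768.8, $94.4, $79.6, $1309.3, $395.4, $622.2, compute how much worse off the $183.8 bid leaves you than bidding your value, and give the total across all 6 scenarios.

The deviation costs you only when the competing bid falls strictly between $183.8 and $867.6; elsewhere both bids give the same outcome.
$768.8: truthful payoff $98.8, deviation payoff $0 → loss $98.8.
$94.4: outcomes coincide → loss $0.
$79.6: outcomes coincide → loss $0.
$1309.3: outcomes coincide → loss $0.
$395.4: truthful payoff $472.2, deviation payoff $0 → loss $472.2.
$622.2: truthful payoff $245.4, deviation payoff $0 → loss $245.4.
Total loss = $98.8 + $472.2 + $245.4 = $816.4.

$816.4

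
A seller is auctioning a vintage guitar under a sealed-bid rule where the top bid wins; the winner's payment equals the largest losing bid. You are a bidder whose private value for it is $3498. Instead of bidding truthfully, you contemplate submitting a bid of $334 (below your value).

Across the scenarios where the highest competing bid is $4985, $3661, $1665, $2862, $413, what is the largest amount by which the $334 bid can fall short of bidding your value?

$4985: same outcome either way → loss $0.
$3661: same outcome either way → loss $0.
$1665: truthful gives $1833, deviation gives $0 → loss $1833.
$2862: truthful gives $636, deviation gives $0 → loss $636.
$413: truthful gives $3085, deviation gives $0 → loss $3085.
Maximum loss: $3085.

$3085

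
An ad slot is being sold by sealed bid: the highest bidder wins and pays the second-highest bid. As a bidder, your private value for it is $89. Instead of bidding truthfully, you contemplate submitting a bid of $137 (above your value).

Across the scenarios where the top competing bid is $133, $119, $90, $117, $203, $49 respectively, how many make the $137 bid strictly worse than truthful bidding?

The deviation hurts exactly when the highest competing bid lies strictly between $89 and $137 — overbidding then wins at a price above your value.
$133: inside the interval → strictly worse (loss $44).
$119: inside the interval → strictly worse (loss $30).
$90: inside the interval → strictly worse (loss $1).
$117: inside the interval → strictly worse (loss $28).
$203: above both → same outcome either way.
$49: below both → same outcome either way.
Count: 4.

4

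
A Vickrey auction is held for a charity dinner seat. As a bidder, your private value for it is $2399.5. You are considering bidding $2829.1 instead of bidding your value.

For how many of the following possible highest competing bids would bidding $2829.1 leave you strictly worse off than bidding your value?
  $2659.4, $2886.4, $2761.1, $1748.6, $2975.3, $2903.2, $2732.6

3

The deviation hurts exactly when the highest competing bid lies strictly between $2399.5 and $2829.1 — overbidding then wins at a price above your value.
$2659.4: inside the interval → strictly worse (loss $259.9).
$2886.4: above both → same outcome either way.
$2761.1: inside the interval → strictly worse (loss $361.6).
$1748.6: below both → same outcome either way.
$2975.3: above both → same outcome either way.
$2903.2: above both → same outcome either way.
$2732.6: inside the interval → strictly worse (loss $333.1).
Count: 3.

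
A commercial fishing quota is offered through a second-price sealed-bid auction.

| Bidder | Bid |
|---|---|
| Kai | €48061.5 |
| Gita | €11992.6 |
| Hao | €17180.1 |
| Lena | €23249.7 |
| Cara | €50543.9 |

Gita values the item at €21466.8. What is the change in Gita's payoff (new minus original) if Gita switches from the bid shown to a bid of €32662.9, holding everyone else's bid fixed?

€0

The highest bid among the other bidders is €50543.9; Gita's bid doesn't change that.
Original bid €11992.6: Gita is not highest (top rival bid is €50543.9); payoff €0.
Alternative bid €32662.9: Gita is not highest (top rival bid is €50543.9); payoff €0.
Change in payoff = €0 − (€0) = €0.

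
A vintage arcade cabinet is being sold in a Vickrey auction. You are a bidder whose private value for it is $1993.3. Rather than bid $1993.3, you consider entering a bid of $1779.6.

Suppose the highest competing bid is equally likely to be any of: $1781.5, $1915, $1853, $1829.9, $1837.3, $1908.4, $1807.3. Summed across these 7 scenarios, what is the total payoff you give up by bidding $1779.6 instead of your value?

The deviation costs you only when the competing bid falls strictly between $1779.6 and $1993.3; elsewhere both bids give the same outcome.
$1781.5: truthful payoff $211.8, deviation payoff $0 → loss $211.8.
$1915: truthful payoff $78.3, deviation payoff $0 → loss $78.3.
$1853: truthful payoff $140.3, deviation payoff $0 → loss $140.3.
$1829.9: truthful payoff $163.4, deviation payoff $0 → loss $163.4.
$1837.3: truthful payoff $156, deviation payoff $0 → loss $156.
$1908.4: truthful payoff $84.9, deviation payoff $0 → loss $84.9.
$1807.3: truthful payoff $186, deviation payoff $0 → loss $186.
Total loss = $211.8 + $78.3 + $140.3 + $163.4 + $156 + $84.9 + $186 = $1020.7.

$1020.7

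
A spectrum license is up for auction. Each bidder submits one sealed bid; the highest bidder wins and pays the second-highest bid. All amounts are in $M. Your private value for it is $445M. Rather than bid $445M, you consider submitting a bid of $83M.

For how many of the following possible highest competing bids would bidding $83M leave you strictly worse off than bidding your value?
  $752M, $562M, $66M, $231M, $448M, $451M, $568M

The deviation hurts exactly when the highest competing bid lies strictly between $83M and $445M — underbidding then forfeits a profitable win.
$752M: above both → same outcome either way.
$562M: above both → same outcome either way.
$66M: below both → same outcome either way.
$231M: inside the interval → strictly worse (loss $214M).
$448M: above both → same outcome either way.
$451M: above both → same outcome either way.
$568M: above both → same outcome either way.
Count: 1.

1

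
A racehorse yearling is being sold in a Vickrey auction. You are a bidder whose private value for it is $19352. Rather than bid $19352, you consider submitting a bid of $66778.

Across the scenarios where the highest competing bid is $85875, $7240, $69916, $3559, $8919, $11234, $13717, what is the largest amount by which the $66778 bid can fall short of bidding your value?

$0

$85875: same outcome either way → loss $0.
$7240: same outcome either way → loss $0.
$69916: same outcome either way → loss $0.
$3559: same outcome either way → loss $0.
$8919: same outcome either way → loss $0.
$11234: same outcome either way → loss $0.
$13717: same outcome either way → loss $0.
Maximum loss: $0.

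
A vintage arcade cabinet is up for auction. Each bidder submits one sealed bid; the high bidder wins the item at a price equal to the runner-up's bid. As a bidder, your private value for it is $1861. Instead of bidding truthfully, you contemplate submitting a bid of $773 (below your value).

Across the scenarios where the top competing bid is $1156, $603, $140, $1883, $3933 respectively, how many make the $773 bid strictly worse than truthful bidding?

1

The deviation hurts exactly when the highest competing bid lies strictly between $773 and $1861 — underbidding then forfeits a profitable win.
$1156: inside the interval → strictly worse (loss $705).
$603: below both → same outcome either way.
$140: below both → same outcome either way.
$1883: above both → same outcome either way.
$3933: above both → same outcome either way.
Count: 1.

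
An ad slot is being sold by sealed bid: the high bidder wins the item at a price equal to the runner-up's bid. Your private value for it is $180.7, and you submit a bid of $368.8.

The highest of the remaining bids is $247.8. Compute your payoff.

−$67.1

Your bid $368.8 exceeds the highest competing bid $247.8, so you win.
In a second-price auction the winner pays the second-highest bid, $247.8.
Payoff = value − price = $180.7 − $247.8 = −$67.1.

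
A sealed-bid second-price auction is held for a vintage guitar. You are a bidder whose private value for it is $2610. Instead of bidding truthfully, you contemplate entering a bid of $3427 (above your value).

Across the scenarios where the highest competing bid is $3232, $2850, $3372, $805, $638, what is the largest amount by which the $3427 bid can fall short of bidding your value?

$3232: truthful gives $0, deviation gives −$622 → loss $622.
$2850: truthful gives $0, deviation gives −$240 → loss $240.
$3372: truthful gives $0, deviation gives −$762 → loss $762.
$805: same outcome either way → loss $0.
$638: same outcome either way → loss $0.
Maximum loss: $762.

$762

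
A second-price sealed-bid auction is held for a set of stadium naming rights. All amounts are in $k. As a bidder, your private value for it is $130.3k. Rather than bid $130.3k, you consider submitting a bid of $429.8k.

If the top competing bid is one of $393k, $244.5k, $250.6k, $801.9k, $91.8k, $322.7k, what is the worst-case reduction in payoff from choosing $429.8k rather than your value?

$393k: truthful gives $0k, deviation gives −$262.7k → loss $262.7k.
$244.5k: truthful gives $0k, deviation gives −$114.2k → loss $114.2k.
$250.6k: truthful gives $0k, deviation gives −$120.3k → loss $120.3k.
$801.9k: same outcome either way → loss $0k.
$91.8k: same outcome either way → loss $0k.
$322.7k: truthful gives $0k, deviation gives −$192.4k → loss $192.4k.
Maximum loss: $262.7k.

$262.7k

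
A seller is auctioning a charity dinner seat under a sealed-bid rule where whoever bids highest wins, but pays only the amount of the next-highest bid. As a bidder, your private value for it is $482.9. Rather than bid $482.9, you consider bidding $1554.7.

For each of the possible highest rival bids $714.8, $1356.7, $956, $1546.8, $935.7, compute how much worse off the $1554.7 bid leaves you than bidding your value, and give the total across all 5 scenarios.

The deviation costs you only when the competing bid falls strictly between $482.9 and $1554.7; elsewhere both bids give the same outcome.
$714.8: truthful payoff $0, deviation payoff −$231.9 → loss $231.9.
$1356.7: truthful payoff $0, deviation payoff −$873.8 → loss $873.8.
$956: truthful payoff $0, deviation payoff −$473.1 → loss $473.1.
$1546.8: truthful payoff $0, deviation payoff −$1063.9 → loss $1063.9.
$935.7: truthful payoff $0, deviation payoff −$452.8 → loss $452.8.
Total loss = $231.9 + $873.8 + $473.1 + $1063.9 + $452.8 = $3095.5.

$3095.5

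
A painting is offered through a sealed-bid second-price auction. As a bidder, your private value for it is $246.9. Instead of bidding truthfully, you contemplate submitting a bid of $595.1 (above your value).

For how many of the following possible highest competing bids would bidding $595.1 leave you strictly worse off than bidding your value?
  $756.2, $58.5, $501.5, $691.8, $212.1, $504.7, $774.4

The deviation hurts exactly when the highest competing bid lies strictly between $246.9 and $595.1 — overbidding then wins at a price above your value.
$756.2: above both → same outcome either way.
$58.5: below both → same outcome either way.
$501.5: inside the interval → strictly worse (loss $254.6).
$691.8: above both → same outcome either way.
$212.1: below both → same outcome either way.
$504.7: inside the interval → strictly worse (loss $257.8).
$774.4: above both → same outcome either way.
Count: 2.

2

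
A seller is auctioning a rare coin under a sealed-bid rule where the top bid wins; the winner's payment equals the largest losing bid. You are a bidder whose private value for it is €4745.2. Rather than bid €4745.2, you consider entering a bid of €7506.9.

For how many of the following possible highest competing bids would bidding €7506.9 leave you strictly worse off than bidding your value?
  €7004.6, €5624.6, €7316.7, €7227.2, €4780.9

The deviation hurts exactly when the highest competing bid lies strictly between €4745.2 and €7506.9 — overbidding then wins at a price above your value.
€7004.6: inside the interval → strictly worse (loss €2259.4).
€5624.6: inside the interval → strictly worse (loss €879.4).
€7316.7: inside the interval → strictly worse (loss €2571.5).
€7227.2: inside the interval → strictly worse (loss €2482).
€4780.9: inside the interval → strictly worse (loss €35.7).
Count: 5.

5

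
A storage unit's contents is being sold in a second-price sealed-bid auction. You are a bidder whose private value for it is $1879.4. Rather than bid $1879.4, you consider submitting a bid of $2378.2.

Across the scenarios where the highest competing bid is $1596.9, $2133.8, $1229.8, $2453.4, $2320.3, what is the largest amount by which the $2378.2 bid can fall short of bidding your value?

$1596.9: same outcome either way → loss $0.
$2133.8: truthful gives $0, deviation gives −$254.4 → loss $254.4.
$1229.8: same outcome either way → loss $0.
$2453.4: same outcome either way → loss $0.
$2320.3: truthful gives $0, deviation gives −$440.9 → loss $440.9.
Maximum loss: $440.9.

$440.9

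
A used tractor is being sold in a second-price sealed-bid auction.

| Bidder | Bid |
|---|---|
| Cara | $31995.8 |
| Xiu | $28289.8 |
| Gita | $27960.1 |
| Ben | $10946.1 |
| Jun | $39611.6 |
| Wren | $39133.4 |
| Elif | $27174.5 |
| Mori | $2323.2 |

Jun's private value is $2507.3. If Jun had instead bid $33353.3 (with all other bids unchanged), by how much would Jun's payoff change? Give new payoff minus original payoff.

$36626.1

The highest bid among the other bidders is $39133.4; Jun's bid doesn't change that.
Original bid $39611.6: Jun is highest, pays the top rival bid $39133.4; payoff $2507.3 − $39133.4 = −$36626.1.
Alternative bid $33353.3: Jun is not highest (top rival bid is $39133.4); payoff $0.
Change in payoff = $0 − (−$36626.1) = $36626.1.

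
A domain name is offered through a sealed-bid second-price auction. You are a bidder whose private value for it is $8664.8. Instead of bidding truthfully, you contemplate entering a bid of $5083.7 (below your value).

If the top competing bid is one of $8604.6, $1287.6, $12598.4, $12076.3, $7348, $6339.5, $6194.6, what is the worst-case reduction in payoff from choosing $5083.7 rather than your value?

$8604.6: truthful gives $60.2, deviation gives $0 → loss $60.2.
$1287.6: same outcome either way → loss $0.
$12598.4: same outcome either way → loss $0.
$12076.3: same outcome either way → loss $0.
$7348: truthful gives $1316.8, deviation gives $0 → loss $1316.8.
$6339.5: truthful gives $2325.3, deviation gives $0 → loss $2325.3.
$6194.6: truthful gives $2470.2, deviation gives $0 → loss $2470.2.
Maximum loss: $2470.2.

$2470.2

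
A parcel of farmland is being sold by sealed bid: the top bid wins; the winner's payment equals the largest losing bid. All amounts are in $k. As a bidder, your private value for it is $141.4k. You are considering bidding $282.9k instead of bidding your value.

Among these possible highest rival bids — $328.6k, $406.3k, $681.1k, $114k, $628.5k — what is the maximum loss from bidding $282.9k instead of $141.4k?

$0k

$328.6k: same outcome either way → loss $0k.
$406.3k: same outcome either way → loss $0k.
$681.1k: same outcome either way → loss $0k.
$114k: same outcome either way → loss $0k.
$628.5k: same outcome either way → loss $0k.
Maximum loss: $0k.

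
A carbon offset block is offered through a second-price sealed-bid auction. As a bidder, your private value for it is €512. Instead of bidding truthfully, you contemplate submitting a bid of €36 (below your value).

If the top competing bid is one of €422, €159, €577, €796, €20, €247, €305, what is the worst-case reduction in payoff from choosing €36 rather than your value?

€353

€422: truthful gives €90, deviation gives €0 → loss €90.
€159: truthful gives €353, deviation gives €0 → loss €353.
€577: same outcome either way → loss €0.
€796: same outcome either way → loss €0.
€20: same outcome either way → loss €0.
€247: truthful gives €265, deviation gives €0 → loss €265.
€305: truthful gives €207, deviation gives €0 → loss €207.
Maximum loss: €353.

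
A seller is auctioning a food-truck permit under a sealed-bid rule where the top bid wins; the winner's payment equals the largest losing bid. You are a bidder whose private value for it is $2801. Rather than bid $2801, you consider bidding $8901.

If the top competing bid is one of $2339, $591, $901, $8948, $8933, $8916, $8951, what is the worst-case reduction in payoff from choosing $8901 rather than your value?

$0

$2339: same outcome either way → loss $0.
$591: same outcome either way → loss $0.
$901: same outcome either way → loss $0.
$8948: same outcome either way → loss $0.
$8933: same outcome either way → loss $0.
$8916: same outcome either way → loss $0.
$8951: same outcome either way → loss $0.
Maximum loss: $0.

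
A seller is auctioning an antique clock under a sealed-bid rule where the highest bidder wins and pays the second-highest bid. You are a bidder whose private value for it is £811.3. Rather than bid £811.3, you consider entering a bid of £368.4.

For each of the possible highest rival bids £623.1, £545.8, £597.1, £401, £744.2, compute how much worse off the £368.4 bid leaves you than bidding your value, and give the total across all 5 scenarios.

The deviation costs you only when the competing bid falls strictly between £368.4 and £811.3; elsewhere both bids give the same outcome.
£623.1: truthful payoff £188.2, deviation payoff £0 → loss £188.2.
£545.8: truthful payoff £265.5, deviation payoff £0 → loss £265.5.
£597.1: truthful payoff £214.2, deviation payoff £0 → loss £214.2.
£401: truthful payoff £410.3, deviation payoff £0 → loss £410.3.
£744.2: truthful payoff £67.1, deviation payoff £0 → loss £67.1.
Total loss = £188.2 + £265.5 + £214.2 + £410.3 + £67.1 = £1145.3.

£1145.3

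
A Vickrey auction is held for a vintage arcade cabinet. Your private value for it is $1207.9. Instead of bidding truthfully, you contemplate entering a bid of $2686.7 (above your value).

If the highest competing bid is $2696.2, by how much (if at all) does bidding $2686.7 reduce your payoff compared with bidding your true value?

Bidding your value $1207.9: you lose (since $1207.9 < $2696.2). Payoff $0.
Bidding $2686.7: you lose. Payoff $0.
Difference = $0 − $0 = $0; both bids lead to the same outcome because the competing bid is above both your value and your alternative bid.

$0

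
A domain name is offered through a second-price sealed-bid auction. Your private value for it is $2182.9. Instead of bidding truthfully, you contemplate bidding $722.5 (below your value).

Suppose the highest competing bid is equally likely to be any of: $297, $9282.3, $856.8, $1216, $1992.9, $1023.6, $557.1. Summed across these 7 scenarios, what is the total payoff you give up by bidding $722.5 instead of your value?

$3642.3

The deviation costs you only when the competing bid falls strictly between $722.5 and $2182.9; elsewhere both bids give the same outcome.
$297: outcomes coincide → loss $0.
$9282.3: outcomes coincide → loss $0.
$856.8: truthful payoff $1326.1, deviation payoff $0 → loss $1326.1.
$1216: truthful payoff $966.9, deviation payoff $0 → loss $966.9.
$1992.9: truthful payoff $190, deviation payoff $0 → loss $190.
$1023.6: truthful payoff $1159.3, deviation payoff $0 → loss $1159.3.
$557.1: outcomes coincide → loss $0.
Total loss = $1326.1 + $966.9 + $190 + $1159.3 = $3642.3.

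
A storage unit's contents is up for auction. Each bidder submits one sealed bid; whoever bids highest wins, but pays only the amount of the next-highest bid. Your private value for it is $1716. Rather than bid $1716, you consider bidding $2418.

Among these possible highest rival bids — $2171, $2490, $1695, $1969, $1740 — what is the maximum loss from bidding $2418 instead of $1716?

$2171: truthful gives $0, deviation gives −$455 → loss $455.
$2490: same outcome either way → loss $0.
$1695: same outcome either way → loss $0.
$1969: truthful gives $0, deviation gives −$253 → loss $253.
$1740: truthful gives $0, deviation gives −$24 → loss $24.
Maximum loss: $455.

$455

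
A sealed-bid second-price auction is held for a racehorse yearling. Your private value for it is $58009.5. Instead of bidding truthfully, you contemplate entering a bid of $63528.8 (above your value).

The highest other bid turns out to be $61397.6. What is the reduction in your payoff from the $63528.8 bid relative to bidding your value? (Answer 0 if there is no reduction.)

$3388.1

Bidding your value $58009.5: you lose (since $58009.5 < $61397.6). Payoff $0.
Bidding $63528.8: you win and pay $61397.6. Payoff $58009.5 − $61397.6 = −$3388.1.
The competing bid $61397.6 lies between your value and your inflated bid, so overbidding wins an item priced above your value.
Loss from deviating = $0 − (−$3388.1) = $3388.1.
Because the price is fixed by the runner-up's bid, deviating from your value can only change a good outcome into a bad one — never the reverse.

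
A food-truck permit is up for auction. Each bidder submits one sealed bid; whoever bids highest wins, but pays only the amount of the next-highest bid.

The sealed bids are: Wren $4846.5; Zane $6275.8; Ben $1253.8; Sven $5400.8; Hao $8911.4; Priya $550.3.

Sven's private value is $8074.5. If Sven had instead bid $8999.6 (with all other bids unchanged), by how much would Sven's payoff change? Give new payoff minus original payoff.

The highest bid among the other bidders is $8911.4; Sven's bid doesn't change that.
Original bid $5400.8: Sven is not highest (top rival bid is $8911.4); payoff $0.
Alternative bid $8999.6: Sven is highest, pays the top rival bid $8911.4; payoff $8074.5 − $8911.4 = −$836.9.
Change in payoff = −$836.9 − ($0) = −$836.9.

−$836.9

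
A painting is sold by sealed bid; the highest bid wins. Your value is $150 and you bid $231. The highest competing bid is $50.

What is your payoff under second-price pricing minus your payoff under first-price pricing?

You have the highest bid, so you win under either rule.
Second-price: pay $50 → payoff $100.
First-price: pay your own bid $231 → payoff −$81.
Difference = $100 − (−$81) = $181.

$181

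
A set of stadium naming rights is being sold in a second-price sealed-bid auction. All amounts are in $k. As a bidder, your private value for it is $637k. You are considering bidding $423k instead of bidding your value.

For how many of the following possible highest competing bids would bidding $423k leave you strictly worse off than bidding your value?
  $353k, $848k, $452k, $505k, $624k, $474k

4

The deviation hurts exactly when the highest competing bid lies strictly between $423k and $637k — underbidding then forfeits a profitable win.
$353k: below both → same outcome either way.
$848k: above both → same outcome either way.
$452k: inside the interval → strictly worse (loss $185k).
$505k: inside the interval → strictly worse (loss $132k).
$624k: inside the interval → strictly worse (loss $13k).
$474k: inside the interval → strictly worse (loss $163k).
Count: 4.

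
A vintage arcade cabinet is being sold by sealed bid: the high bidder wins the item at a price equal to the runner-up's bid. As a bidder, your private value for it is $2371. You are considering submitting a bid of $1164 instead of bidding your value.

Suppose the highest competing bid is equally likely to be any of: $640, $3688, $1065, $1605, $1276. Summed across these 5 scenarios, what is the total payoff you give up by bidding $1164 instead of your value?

$1861

The deviation costs you only when the competing bid falls strictly between $1164 and $2371; elsewhere both bids give the same outcome.
$640: outcomes coincide → loss $0.
$3688: outcomes coincide → loss $0.
$1065: outcomes coincide → loss $0.
$1605: truthful payoff $766, deviation payoff $0 → loss $766.
$1276: truthful payoff $1095, deviation payoff $0 → loss $1095.
Total loss = $766 + $1095 = $1861.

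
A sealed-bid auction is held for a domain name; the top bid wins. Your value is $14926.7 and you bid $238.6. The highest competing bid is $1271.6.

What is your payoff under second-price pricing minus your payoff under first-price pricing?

$0

Your bid $238.6 is below $1271.6, so you lose under either rule.
Payoff is $0 in both cases; difference = $0.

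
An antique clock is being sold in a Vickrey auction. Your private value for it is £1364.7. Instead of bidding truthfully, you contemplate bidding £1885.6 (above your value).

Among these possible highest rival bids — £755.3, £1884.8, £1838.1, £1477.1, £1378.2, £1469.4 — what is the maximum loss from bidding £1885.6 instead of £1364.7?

£520.1

£755.3: same outcome either way → loss £0.
£1884.8: truthful gives £0, deviation gives −£520.1 → loss £520.1.
£1838.1: truthful gives £0, deviation gives −£473.4 → loss £473.4.
£1477.1: truthful gives £0, deviation gives −£112.4 → loss £112.4.
£1378.2: truthful gives £0, deviation gives −£13.5 → loss £13.5.
£1469.4: truthful gives £0, deviation gives −£104.7 → loss £104.7.
Maximum loss: £520.1.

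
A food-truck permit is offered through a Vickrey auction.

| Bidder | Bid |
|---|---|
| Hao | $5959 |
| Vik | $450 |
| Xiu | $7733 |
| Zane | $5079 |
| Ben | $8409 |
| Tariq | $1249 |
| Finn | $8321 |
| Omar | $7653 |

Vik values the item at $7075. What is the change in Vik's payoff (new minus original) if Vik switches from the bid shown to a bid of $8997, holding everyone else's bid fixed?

−$1334

The highest bid among the other bidders is $8409; Vik's bid doesn't change that.
Original bid $450: Vik is not highest (top rival bid is $8409); payoff $0.
Alternative bid $8997: Vik is highest, pays the top rival bid $8409; payoff $7075 − $8409 = −$1334.
Change in payoff = −$1334 − ($0) = −$1334.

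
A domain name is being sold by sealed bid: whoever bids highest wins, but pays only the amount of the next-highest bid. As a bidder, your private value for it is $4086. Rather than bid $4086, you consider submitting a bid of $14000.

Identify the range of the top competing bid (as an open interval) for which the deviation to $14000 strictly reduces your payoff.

If the competing bid is below $4086, both bids win at the same price — no difference.
If it is above $14000, both bids lose — no difference.
If it lies strictly between $4086 and $14000, bidding your value loses (payoff 0) while bidding $14000 wins at a price above your value (payoff negative).
So the deviation strictly hurts on the open interval ($4086, $14000).

($4086, $14000)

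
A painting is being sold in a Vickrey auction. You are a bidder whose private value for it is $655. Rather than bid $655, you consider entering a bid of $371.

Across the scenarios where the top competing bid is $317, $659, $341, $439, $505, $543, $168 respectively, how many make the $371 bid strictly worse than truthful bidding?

3

The deviation hurts exactly when the highest competing bid lies strictly between $371 and $655 — underbidding then forfeits a profitable win.
$317: below both → same outcome either way.
$659: above both → same outcome either way.
$341: below both → same outcome either way.
$439: inside the interval → strictly worse (loss $216).
$505: inside the interval → strictly worse (loss $150).
$543: inside the interval → strictly worse (loss $112).
$168: below both → same outcome either way.
Count: 3.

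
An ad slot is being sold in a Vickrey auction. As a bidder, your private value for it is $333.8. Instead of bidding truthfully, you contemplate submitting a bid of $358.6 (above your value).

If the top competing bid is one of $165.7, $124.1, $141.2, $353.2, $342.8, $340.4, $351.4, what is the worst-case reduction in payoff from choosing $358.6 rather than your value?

$19.4

$165.7: same outcome either way → loss $0.
$124.1: same outcome either way → loss $0.
$141.2: same outcome either way → loss $0.
$353.2: truthful gives $0, deviation gives −$19.4 → loss $19.4.
$342.8: truthful gives $0, deviation gives −$9 → loss $9.
$340.4: truthful gives $0, deviation gives −$6.6 → loss $6.6.
$351.4: truthful gives $0, deviation gives −$17.6 → loss $17.6.
Maximum loss: $19.4.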